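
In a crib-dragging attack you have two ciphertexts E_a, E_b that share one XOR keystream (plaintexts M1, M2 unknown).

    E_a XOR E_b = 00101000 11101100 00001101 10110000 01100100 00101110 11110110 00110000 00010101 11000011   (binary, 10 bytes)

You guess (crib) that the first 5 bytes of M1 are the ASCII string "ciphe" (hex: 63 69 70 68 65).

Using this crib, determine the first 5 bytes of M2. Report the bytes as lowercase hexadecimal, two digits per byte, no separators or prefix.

4b857dd801

Since E_a ⊕ E_b = M1 ⊕ M2, XORing with the guessed M1 bytes yields the corresponding M2 bytes: M2 = (E_a ⊕ E_b) ⊕ M1.
byte 0: 28 ^ 63 = 4b
byte 1: ec ^ 69 = 85
byte 2: 0d ^ 70 = 7d
byte 3: b0 ^ 68 = d8
byte 4: 64 ^ 65 = 01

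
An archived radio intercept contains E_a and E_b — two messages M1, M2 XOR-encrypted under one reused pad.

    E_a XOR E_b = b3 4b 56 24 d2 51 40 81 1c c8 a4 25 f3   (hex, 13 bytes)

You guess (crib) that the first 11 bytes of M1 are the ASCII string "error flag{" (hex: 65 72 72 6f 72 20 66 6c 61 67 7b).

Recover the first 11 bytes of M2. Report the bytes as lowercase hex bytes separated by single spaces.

Since E_a ⊕ E_b = M1 ⊕ M2, XORing with the guessed M1 bytes yields the corresponding M2 bytes: M2 = (E_a ⊕ E_b) ⊕ M1.
179 ^ 101 = 214
 75 ^ 114 =  57
 86 ^ 114 =  36
 36 ^ 111 =  75
210 ^ 114 = 160
 81 ^  32 = 113
 64 ^ 102 =  38
129 ^ 108 = 237
 28 ^  97 = 125
200 ^ 103 = 175
164 ^ 123 = 223

d6 39 24 4b a0 71 26 ed 7d af df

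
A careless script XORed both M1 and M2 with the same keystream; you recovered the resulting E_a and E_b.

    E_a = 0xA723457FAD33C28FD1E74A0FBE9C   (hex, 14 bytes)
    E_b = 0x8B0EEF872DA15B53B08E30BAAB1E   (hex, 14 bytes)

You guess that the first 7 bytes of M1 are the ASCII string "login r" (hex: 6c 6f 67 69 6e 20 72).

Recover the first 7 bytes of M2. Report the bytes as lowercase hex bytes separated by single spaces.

First, E_a ⊕ E_b = (M1 ⊕ K) ⊕ (M2 ⊕ K) = M1 ⊕ M2, so the key drops out. Then M2 = (M1 ⊕ M2) ⊕ M1 over the first 7 bytes.
byte 0: (a7 xor 8b) xor 6c = 2c xor 6c = 40
byte 1: (23 xor 0e) xor 6f = 2d xor 6f = 42
byte 2: (45 xor ef) xor 67 = aa xor 67 = cd
byte 3: (7f xor 87) xor 69 = f8 xor 69 = 91
byte 4: (ad xor 2d) xor 6e = 80 xor 6e = ee
byte 5: (33 xor a1) xor 20 = 92 xor 20 = b2
byte 6: (c2 xor 5b) xor 72 = 99 xor 72 = eb

40 42 cd 91 ee b2 eb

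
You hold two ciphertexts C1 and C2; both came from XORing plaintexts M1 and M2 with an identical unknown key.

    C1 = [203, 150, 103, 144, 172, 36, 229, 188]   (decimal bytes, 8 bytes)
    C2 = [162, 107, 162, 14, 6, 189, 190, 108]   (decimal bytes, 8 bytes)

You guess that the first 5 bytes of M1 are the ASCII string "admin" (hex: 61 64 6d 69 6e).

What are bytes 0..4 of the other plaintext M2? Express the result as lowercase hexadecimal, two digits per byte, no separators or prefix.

0899a8f7c4

First, C1 ⊕ C2 = (M1 ⊕ K) ⊕ (M2 ⊕ K) = M1 ⊕ M2, so the key drops out. Then M2 = (M1 ⊕ M2) ⊕ M1 over the first 5 bytes.
byte 0: (cb xor a2) xor 61 = 69 xor 61 = 08
byte 1: (96 xor 6b) xor 64 = fd xor 64 = 99
byte 2: (67 xor a2) xor 6d = c5 xor 6d = a8
byte 3: (90 xor 0e) xor 69 = 9e xor 69 = f7
byte 4: (ac xor 06) xor 6e = aa xor 6e = c4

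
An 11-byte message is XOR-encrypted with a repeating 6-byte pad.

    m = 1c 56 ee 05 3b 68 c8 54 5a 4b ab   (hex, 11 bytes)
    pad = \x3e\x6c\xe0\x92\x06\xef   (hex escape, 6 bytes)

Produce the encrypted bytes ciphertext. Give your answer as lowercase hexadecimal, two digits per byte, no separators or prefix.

223a0e973d87f638bad9ad

The 6-byte key repeats, so the effective keystream is 3e 6c e0 92 06 ef 3e 6c e0 92 06.
byte 0:  28 ⊕  62 =  34
byte 1:  86 ⊕ 108 =  58
byte 2: 238 ⊕ 224 =  14
byte 3:   5 ⊕ 146 = 151
byte 4:  59 ⊕   6 =  61
byte 5: 104 ⊕ 239 = 135
byte 6: 200 ⊕  62 = 246
byte 7:  84 ⊕ 108 =  56
byte 8:  90 ⊕ 224 = 186
byte 9:  75 ⊕ 146 = 217
byte 10: 171 ⊕   6 = 173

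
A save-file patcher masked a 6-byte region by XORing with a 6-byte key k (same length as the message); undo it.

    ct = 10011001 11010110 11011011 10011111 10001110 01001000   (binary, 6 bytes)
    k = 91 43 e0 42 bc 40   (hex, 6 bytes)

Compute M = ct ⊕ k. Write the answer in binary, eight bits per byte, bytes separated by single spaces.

00001000 10010101 00111011 11011101 00110010 00001000

99 ^ 91 = 08
d6 ^ 43 = 95
db ^ e0 = 3b
9f ^ 42 = dd
8e ^ bc = 32
48 ^ 40 = 08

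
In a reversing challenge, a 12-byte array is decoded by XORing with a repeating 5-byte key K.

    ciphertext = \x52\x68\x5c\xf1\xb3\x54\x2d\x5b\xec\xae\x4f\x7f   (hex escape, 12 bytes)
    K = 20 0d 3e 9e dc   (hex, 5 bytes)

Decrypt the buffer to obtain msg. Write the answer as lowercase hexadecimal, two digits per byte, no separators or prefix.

The 5-byte key repeats, so the effective keystream is 20 0d 3e 9e dc 20 0d 3e 9e dc 20 0d.
byte 0: 52 ⊕ 20 = 72
byte 1: 68 ⊕ 0d = 65
byte 2: 5c ⊕ 3e = 62
byte 3: f1 ⊕ 9e = 6f
byte 4: b3 ⊕ dc = 6f
byte 5: 54 ⊕ 20 = 74
byte 6: 2d ⊕ 0d = 20
byte 7: 5b ⊕ 3e = 65
byte 8: ec ⊕ 9e = 72
byte 9: ae ⊕ dc = 72
byte 10: 4f ⊕ 20 = 6f
byte 11: 7f ⊕ 0d = 72

7265626f6f74206572726f72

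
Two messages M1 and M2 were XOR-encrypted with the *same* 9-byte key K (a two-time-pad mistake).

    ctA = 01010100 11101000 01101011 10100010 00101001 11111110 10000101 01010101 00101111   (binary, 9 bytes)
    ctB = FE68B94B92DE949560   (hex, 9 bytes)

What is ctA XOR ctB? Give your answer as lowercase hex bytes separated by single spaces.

aa 80 d2 e9 bb 20 11 c0 4f

ctA ⊕ ctB = (M1 ⊕ K) ⊕ (M2 ⊕ K) = M1 ⊕ M2 — the shared key cancels under XOR.
byte 0: 54 ^ fe = aa
byte 1: e8 ^ 68 = 80
byte 2: 6b ^ b9 = d2
byte 3: a2 ^ 4b = e9
byte 4: 29 ^ 92 = bb
byte 5: fe ^ de = 20
byte 6: 85 ^ 94 = 11
byte 7: 55 ^ 95 = c0
byte 8: 2f ^ 60 = 4f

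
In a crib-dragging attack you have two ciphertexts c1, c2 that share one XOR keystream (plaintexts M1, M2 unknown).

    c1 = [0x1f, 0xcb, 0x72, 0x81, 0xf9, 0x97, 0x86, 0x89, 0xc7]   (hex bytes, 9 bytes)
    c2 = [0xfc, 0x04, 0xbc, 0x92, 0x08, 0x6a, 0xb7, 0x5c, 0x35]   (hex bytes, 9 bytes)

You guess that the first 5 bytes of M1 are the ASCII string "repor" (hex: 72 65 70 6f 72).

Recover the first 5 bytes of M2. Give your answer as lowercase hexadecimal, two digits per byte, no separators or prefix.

First, c1 ⊕ c2 = (M1 ⊕ K) ⊕ (M2 ⊕ K) = M1 ⊕ M2, so the key drops out. Then M2 = (M1 ⊕ M2) ⊕ M1 over the first 5 bytes.
byte 0: (1f XOR fc) XOR 72 = e3 XOR 72 = 91
byte 1: (cb XOR 04) XOR 65 = cf XOR 65 = aa
byte 2: (72 XOR bc) XOR 70 = ce XOR 70 = be
byte 3: (81 XOR 92) XOR 6f = 13 XOR 6f = 7c
byte 4: (f9 XOR 08) XOR 72 = f1 XOR 72 = 83

91aabe7c83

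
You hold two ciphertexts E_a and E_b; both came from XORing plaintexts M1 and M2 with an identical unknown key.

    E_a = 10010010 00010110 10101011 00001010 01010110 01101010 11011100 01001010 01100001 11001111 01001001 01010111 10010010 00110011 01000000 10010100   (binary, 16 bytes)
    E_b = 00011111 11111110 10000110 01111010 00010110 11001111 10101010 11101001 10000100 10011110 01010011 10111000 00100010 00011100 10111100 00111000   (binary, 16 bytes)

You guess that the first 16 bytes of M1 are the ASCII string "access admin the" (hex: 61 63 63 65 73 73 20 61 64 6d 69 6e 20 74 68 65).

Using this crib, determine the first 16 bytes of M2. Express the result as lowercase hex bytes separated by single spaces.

ec 8b 4e 15 33 d6 56 c2 81 3c 73 81 90 5b 94 c9

First, E_a ⊕ E_b = (M1 ⊕ K) ⊕ (M2 ⊕ K) = M1 ⊕ M2, so the key drops out. Then M2 = (M1 ⊕ M2) ⊕ M1 over the first 16 bytes.
byte 0: (92 ⊕ 1f) ⊕ 61 = 8d ⊕ 61 = ec
byte 1: (16 ⊕ fe) ⊕ 63 = e8 ⊕ 63 = 8b
byte 2: (ab ⊕ 86) ⊕ 63 = 2d ⊕ 63 = 4e
byte 3: (0a ⊕ 7a) ⊕ 65 = 70 ⊕ 65 = 15
byte 4: (56 ⊕ 16) ⊕ 73 = 40 ⊕ 73 = 33
byte 5: (6a ⊕ cf) ⊕ 73 = a5 ⊕ 73 = d6
byte 6: (dc ⊕ aa) ⊕ 20 = 76 ⊕ 20 = 56
byte 7: (4a ⊕ e9) ⊕ 61 = a3 ⊕ 61 = c2
byte 8: (61 ⊕ 84) ⊕ 64 = e5 ⊕ 64 = 81
byte 9: (cf ⊕ 9e) ⊕ 6d = 51 ⊕ 6d = 3c
byte 10: (49 ⊕ 53) ⊕ 69 = 1a ⊕ 69 = 73
byte 11: (57 ⊕ b8) ⊕ 6e = ef ⊕ 6e = 81
byte 12: (92 ⊕ 22) ⊕ 20 = b0 ⊕ 20 = 90
byte 13: (33 ⊕ 1c) ⊕ 74 = 2f ⊕ 74 = 5b
byte 14: (40 ⊕ bc) ⊕ 68 = fc ⊕ 68 = 94
byte 15: (94 ⊕ 38) ⊕ 65 = ac ⊕ 65 = c9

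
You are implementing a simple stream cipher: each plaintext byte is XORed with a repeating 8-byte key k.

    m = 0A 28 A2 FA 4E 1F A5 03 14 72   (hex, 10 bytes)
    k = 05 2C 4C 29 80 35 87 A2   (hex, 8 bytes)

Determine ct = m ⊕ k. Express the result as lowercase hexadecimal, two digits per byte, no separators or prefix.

0f04eed3ce2a22a1115e

The 8-byte key repeats, so the effective keystream is 05 2c 4c 29 80 35 87 a2 05 2c.
byte 0: 00001010 ^ 00000101 = 00001111
byte 1: 00101000 ^ 00101100 = 00000100
byte 2: 10100010 ^ 01001100 = 11101110
byte 3: 11111010 ^ 00101001 = 11010011
byte 4: 01001110 ^ 10000000 = 11001110
byte 5: 00011111 ^ 00110101 = 00101010
byte 6: 10100101 ^ 10000111 = 00100010
byte 7: 00000011 ^ 10100010 = 10100001
byte 8: 00010100 ^ 00000101 = 00010001
byte 9: 01110010 ^ 00101100 = 01011110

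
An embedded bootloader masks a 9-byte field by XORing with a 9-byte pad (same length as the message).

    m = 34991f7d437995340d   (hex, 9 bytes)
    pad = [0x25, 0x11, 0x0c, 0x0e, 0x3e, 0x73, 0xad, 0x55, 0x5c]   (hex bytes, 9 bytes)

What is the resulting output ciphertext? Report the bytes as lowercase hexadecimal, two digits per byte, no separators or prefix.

byte 0: 34 xor 25 = 11
byte 1: 99 xor 11 = 88
byte 2: 1f xor 0c = 13
byte 3: 7d xor 0e = 73
byte 4: 43 xor 3e = 7d
byte 5: 79 xor 73 = 0a
byte 6: 95 xor ad = 38
byte 7: 34 xor 55 = 61
byte 8: 0d xor 5c = 51

118813737d0a386151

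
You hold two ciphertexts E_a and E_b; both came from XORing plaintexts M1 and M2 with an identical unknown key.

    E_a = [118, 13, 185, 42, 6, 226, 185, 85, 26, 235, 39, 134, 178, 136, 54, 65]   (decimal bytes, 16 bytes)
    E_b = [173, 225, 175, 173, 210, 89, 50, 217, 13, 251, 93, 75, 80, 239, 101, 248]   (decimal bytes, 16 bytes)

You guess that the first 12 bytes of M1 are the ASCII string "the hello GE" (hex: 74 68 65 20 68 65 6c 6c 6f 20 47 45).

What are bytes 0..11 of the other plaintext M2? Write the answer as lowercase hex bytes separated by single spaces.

First, E_a ⊕ E_b = (M1 ⊕ K) ⊕ (M2 ⊕ K) = M1 ⊕ M2, so the key drops out. Then M2 = (M1 ⊕ M2) ⊕ M1 over the first 12 bytes.
byte 0: (76 ⊕ ad) ⊕ 74 = db ⊕ 74 = af
byte 1: (0d ⊕ e1) ⊕ 68 = ec ⊕ 68 = 84
byte 2: (b9 ⊕ af) ⊕ 65 = 16 ⊕ 65 = 73
byte 3: (2a ⊕ ad) ⊕ 20 = 87 ⊕ 20 = a7
byte 4: (06 ⊕ d2) ⊕ 68 = d4 ⊕ 68 = bc
byte 5: (e2 ⊕ 59) ⊕ 65 = bb ⊕ 65 = de
byte 6: (b9 ⊕ 32) ⊕ 6c = 8b ⊕ 6c = e7
byte 7: (55 ⊕ d9) ⊕ 6c = 8c ⊕ 6c = e0
byte 8: (1a ⊕ 0d) ⊕ 6f = 17 ⊕ 6f = 78
byte 9: (eb ⊕ fb) ⊕ 20 = 10 ⊕ 20 = 30
byte 10: (27 ⊕ 5d) ⊕ 47 = 7a ⊕ 47 = 3d
byte 11: (86 ⊕ 4b) ⊕ 45 = cd ⊕ 45 = 88

af 84 73 a7 bc de e7 e0 78 30 3d 88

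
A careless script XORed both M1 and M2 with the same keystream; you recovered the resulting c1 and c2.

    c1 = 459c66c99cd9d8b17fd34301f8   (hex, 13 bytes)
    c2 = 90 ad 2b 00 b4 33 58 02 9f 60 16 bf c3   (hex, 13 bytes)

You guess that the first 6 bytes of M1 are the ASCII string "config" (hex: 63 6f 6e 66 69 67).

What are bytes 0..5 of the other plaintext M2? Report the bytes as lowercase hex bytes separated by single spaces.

b6 5e 23 af 41 8d

First, c1 ⊕ c2 = (M1 ⊕ K) ⊕ (M2 ⊕ K) = M1 ⊕ M2, so the key drops out. Then M2 = (M1 ⊕ M2) ⊕ M1 over the first 6 bytes.
byte 0: (45 XOR 90) XOR 63 = d5 XOR 63 = b6
byte 1: (9c XOR ad) XOR 6f = 31 XOR 6f = 5e
byte 2: (66 XOR 2b) XOR 6e = 4d XOR 6e = 23
byte 3: (c9 XOR 00) XOR 66 = c9 XOR 66 = af
byte 4: (9c XOR b4) XOR 69 = 28 XOR 69 = 41
byte 5: (d9 XOR 33) XOR 67 = ea XOR 67 = 8d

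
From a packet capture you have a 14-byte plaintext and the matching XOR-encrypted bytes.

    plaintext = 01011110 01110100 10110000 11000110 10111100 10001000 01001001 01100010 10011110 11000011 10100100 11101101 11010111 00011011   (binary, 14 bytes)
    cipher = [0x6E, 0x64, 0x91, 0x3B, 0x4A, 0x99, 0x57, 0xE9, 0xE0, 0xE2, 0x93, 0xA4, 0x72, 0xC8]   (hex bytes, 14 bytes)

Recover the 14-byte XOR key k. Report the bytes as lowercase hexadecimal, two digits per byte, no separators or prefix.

301021fdf6111e8b7e213749a5d3

Since cipher = plaintext ⊕ k, XORing both sides with plaintext gives k = plaintext ⊕ cipher.
byte 0: 5e ^ 6e = 30
byte 1: 74 ^ 64 = 10
byte 2: b0 ^ 91 = 21
byte 3: c6 ^ 3b = fd
byte 4: bc ^ 4a = f6
byte 5: 88 ^ 99 = 11
byte 6: 49 ^ 57 = 1e
byte 7: 62 ^ e9 = 8b
byte 8: 9e ^ e0 = 7e
byte 9: c3 ^ e2 = 21
byte 10: a4 ^ 93 = 37
byte 11: ed ^ a4 = 49
byte 12: d7 ^ 72 = a5
byte 13: 1b ^ c8 = d3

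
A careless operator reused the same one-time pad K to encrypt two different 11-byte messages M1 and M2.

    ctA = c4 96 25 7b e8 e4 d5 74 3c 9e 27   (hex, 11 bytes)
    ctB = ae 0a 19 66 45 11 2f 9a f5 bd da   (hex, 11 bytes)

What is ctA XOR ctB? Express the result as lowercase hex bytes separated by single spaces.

6a 9c 3c 1d ad f5 fa ee c9 23 fd

ctA ⊕ ctB = (M1 ⊕ K) ⊕ (M2 ⊕ K) = M1 ⊕ M2 — the shared key cancels under XOR.
byte 0: c4 ⊕ ae = 6a
byte 1: 96 ⊕ 0a = 9c
byte 2: 25 ⊕ 19 = 3c
byte 3: 7b ⊕ 66 = 1d
byte 4: e8 ⊕ 45 = ad
byte 5: e4 ⊕ 11 = f5
byte 6: d5 ⊕ 2f = fa
byte 7: 74 ⊕ 9a = ee
byte 8: 3c ⊕ f5 = c9
byte 9: 9e ⊕ bd = 23
byte 10: 27 ⊕ da = fd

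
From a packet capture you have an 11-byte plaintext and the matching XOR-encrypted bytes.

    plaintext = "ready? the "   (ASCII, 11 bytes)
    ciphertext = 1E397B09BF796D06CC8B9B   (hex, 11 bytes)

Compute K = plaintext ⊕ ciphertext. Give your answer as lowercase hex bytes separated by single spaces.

6c 5c 1a 6d c6 46 4d 72 a4 ee bb

Since ciphertext = plaintext ⊕ K, XORing both sides with plaintext gives K = plaintext ⊕ ciphertext.
114 ^  30 = 108
101 ^  57 =  92
 97 ^ 123 =  26
100 ^   9 = 109
121 ^ 191 = 198
 63 ^ 121 =  70
 32 ^ 109 =  77
116 ^   6 = 114
104 ^ 204 = 164
101 ^ 139 = 238
 32 ^ 155 = 187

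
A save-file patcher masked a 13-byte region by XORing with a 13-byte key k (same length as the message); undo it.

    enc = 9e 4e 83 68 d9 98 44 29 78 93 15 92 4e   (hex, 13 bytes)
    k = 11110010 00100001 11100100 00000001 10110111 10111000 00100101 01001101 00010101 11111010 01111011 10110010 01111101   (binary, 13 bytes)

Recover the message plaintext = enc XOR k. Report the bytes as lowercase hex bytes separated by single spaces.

byte 0: 10011110 XOR 11110010 = 01101100
byte 1: 01001110 XOR 00100001 = 01101111
byte 2: 10000011 XOR 11100100 = 01100111
byte 3: 01101000 XOR 00000001 = 01101001
byte 4: 11011001 XOR 10110111 = 01101110
byte 5: 10011000 XOR 10111000 = 00100000
byte 6: 01000100 XOR 00100101 = 01100001
byte 7: 00101001 XOR 01001101 = 01100100
byte 8: 01111000 XOR 00010101 = 01101101
byte 9: 10010011 XOR 11111010 = 01101001
byte 10: 00010101 XOR 01111011 = 01101110
byte 11: 10010010 XOR 10110010 = 00100000
byte 12: 01001110 XOR 01111101 = 00110011

6c 6f 67 69 6e 20 61 64 6d 69 6e 20 33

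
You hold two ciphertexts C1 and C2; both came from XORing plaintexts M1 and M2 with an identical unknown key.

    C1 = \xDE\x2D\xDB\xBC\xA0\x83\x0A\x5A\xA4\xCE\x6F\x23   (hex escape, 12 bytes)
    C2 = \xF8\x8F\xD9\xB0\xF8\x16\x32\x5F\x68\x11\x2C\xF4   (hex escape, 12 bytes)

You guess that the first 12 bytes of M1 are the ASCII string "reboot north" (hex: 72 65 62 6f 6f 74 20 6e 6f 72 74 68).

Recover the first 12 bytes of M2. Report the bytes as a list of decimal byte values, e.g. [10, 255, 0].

[84, 199, 96, 99, 55, 225, 24, 107, 163, 173, 55, 191]

First, C1 ⊕ C2 = (M1 ⊕ K) ⊕ (M2 ⊕ K) = M1 ⊕ M2, so the key drops out. Then M2 = (M1 ⊕ M2) ⊕ M1 over the first 12 bytes.
byte 0: (de ^ f8) ^ 72 = 26 ^ 72 = 54
byte 1: (2d ^ 8f) ^ 65 = a2 ^ 65 = c7
byte 2: (db ^ d9) ^ 62 = 02 ^ 62 = 60
byte 3: (bc ^ b0) ^ 6f = 0c ^ 6f = 63
byte 4: (a0 ^ f8) ^ 6f = 58 ^ 6f = 37
byte 5: (83 ^ 16) ^ 74 = 95 ^ 74 = e1
byte 6: (0a ^ 32) ^ 20 = 38 ^ 20 = 18
byte 7: (5a ^ 5f) ^ 6e = 05 ^ 6e = 6b
byte 8: (a4 ^ 68) ^ 6f = cc ^ 6f = a3
byte 9: (ce ^ 11) ^ 72 = df ^ 72 = ad
byte 10: (6f ^ 2c) ^ 74 = 43 ^ 74 = 37
byte 11: (23 ^ f4) ^ 68 = d7 ^ 68 = bf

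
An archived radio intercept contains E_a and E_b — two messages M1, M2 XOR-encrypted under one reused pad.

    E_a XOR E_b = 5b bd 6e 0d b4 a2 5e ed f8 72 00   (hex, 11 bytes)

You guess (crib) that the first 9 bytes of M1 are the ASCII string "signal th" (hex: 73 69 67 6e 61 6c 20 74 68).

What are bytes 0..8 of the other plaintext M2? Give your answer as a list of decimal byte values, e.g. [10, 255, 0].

[40, 212, 9, 99, 213, 206, 126, 153, 144]

Since E_a ⊕ E_b = M1 ⊕ M2, XORing with the guessed M1 bytes yields the corresponding M2 bytes: M2 = (E_a ⊕ E_b) ⊕ M1.
01011011 ^ 01110011 = 00101000
10111101 ^ 01101001 = 11010100
01101110 ^ 01100111 = 00001001
00001101 ^ 01101110 = 01100011
10110100 ^ 01100001 = 11010101
10100010 ^ 01101100 = 11001110
01011110 ^ 00100000 = 01111110
11101101 ^ 01110100 = 10011001
11111000 ^ 01101000 = 10010000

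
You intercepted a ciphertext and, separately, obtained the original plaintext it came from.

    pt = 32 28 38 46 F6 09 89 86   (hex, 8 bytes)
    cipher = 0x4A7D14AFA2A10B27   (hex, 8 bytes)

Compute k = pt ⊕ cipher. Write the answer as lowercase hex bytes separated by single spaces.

Since cipher = pt ⊕ k, XORing both sides with pt gives k = pt ⊕ cipher.
00110010 ^ 01001010 = 01111000
00101000 ^ 01111101 = 01010101
00111000 ^ 00010100 = 00101100
01000110 ^ 10101111 = 11101001
11110110 ^ 10100010 = 01010100
00001001 ^ 10100001 = 10101000
10001001 ^ 00001011 = 10000010
10000110 ^ 00100111 = 10100001

78 55 2c e9 54 a8 82 a1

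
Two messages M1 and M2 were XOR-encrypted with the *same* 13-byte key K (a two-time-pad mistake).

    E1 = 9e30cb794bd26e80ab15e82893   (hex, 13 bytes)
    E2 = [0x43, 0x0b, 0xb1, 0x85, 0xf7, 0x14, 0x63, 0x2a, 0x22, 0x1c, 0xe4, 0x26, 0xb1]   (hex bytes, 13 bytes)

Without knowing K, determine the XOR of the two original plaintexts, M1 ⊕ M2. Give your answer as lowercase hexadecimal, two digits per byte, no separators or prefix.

E1 ⊕ E2 = (M1 ⊕ K) ⊕ (M2 ⊕ K) = M1 ⊕ M2 — the shared key cancels under XOR.
byte 0: 9e xor 43 = dd
byte 1: 30 xor 0b = 3b
byte 2: cb xor b1 = 7a
byte 3: 79 xor 85 = fc
byte 4: 4b xor f7 = bc
byte 5: d2 xor 14 = c6
byte 6: 6e xor 63 = 0d
byte 7: 80 xor 2a = aa
byte 8: ab xor 22 = 89
byte 9: 15 xor 1c = 09
byte 10: e8 xor e4 = 0c
byte 11: 28 xor 26 = 0e
byte 12: 93 xor b1 = 22

dd3b7afcbcc60daa89090c0e22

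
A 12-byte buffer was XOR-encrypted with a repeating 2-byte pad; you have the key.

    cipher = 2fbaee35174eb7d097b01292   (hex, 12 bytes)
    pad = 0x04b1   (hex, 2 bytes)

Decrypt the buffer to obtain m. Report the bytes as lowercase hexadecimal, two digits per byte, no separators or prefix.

2b0bea8413ffb36193011623

The 2-byte key repeats, so the effective keystream is 04 b1 04 b1 04 b1 04 b1 04 b1 04 b1.
byte 0: 00101111 ⊕ 00000100 = 00101011
byte 1: 10111010 ⊕ 10110001 = 00001011
byte 2: 11101110 ⊕ 00000100 = 11101010
byte 3: 00110101 ⊕ 10110001 = 10000100
byte 4: 00010111 ⊕ 00000100 = 00010011
byte 5: 01001110 ⊕ 10110001 = 11111111
byte 6: 10110111 ⊕ 00000100 = 10110011
byte 7: 11010000 ⊕ 10110001 = 01100001
byte 8: 10010111 ⊕ 00000100 = 10010011
byte 9: 10110000 ⊕ 10110001 = 00000001
byte 10: 00010010 ⊕ 00000100 = 00010110
byte 11: 10010010 ⊕ 10110001 = 00100011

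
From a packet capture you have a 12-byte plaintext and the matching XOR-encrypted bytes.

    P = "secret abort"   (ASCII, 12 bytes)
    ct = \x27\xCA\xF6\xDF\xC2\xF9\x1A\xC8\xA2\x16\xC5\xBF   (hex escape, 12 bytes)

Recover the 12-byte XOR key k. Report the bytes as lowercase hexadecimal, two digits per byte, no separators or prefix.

54af95ada78d3aa9c079b7cb

Since ct = P ⊕ k, XORing both sides with P gives k = P ⊕ ct.
byte 0: 01110011 ⊕ 00100111 = 01010100
byte 1: 01100101 ⊕ 11001010 = 10101111
byte 2: 01100011 ⊕ 11110110 = 10010101
byte 3: 01110010 ⊕ 11011111 = 10101101
byte 4: 01100101 ⊕ 11000010 = 10100111
byte 5: 01110100 ⊕ 11111001 = 10001101
byte 6: 00100000 ⊕ 00011010 = 00111010
byte 7: 01100001 ⊕ 11001000 = 10101001
byte 8: 01100010 ⊕ 10100010 = 11000000
byte 9: 01101111 ⊕ 00010110 = 01111001
byte 10: 01110010 ⊕ 11000101 = 10110111
byte 11: 01110100 ⊕ 10111111 = 11001011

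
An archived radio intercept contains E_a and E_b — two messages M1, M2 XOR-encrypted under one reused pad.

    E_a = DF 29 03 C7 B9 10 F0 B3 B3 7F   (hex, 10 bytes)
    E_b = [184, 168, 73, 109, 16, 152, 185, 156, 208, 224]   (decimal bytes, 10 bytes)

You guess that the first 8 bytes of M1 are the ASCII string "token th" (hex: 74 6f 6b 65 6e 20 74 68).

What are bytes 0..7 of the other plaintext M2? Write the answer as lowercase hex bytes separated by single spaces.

First, E_a ⊕ E_b = (M1 ⊕ K) ⊕ (M2 ⊕ K) = M1 ⊕ M2, so the key drops out. Then M2 = (M1 ⊕ M2) ⊕ M1 over the first 8 bytes.
byte 0: (df ⊕ b8) ⊕ 74 = 67 ⊕ 74 = 13
byte 1: (29 ⊕ a8) ⊕ 6f = 81 ⊕ 6f = ee
byte 2: (03 ⊕ 49) ⊕ 6b = 4a ⊕ 6b = 21
byte 3: (c7 ⊕ 6d) ⊕ 65 = aa ⊕ 65 = cf
byte 4: (b9 ⊕ 10) ⊕ 6e = a9 ⊕ 6e = c7
byte 5: (10 ⊕ 98) ⊕ 20 = 88 ⊕ 20 = a8
byte 6: (f0 ⊕ b9) ⊕ 74 = 49 ⊕ 74 = 3d
byte 7: (b3 ⊕ 9c) ⊕ 68 = 2f ⊕ 68 = 47

13 ee 21 cf c7 a8 3d 47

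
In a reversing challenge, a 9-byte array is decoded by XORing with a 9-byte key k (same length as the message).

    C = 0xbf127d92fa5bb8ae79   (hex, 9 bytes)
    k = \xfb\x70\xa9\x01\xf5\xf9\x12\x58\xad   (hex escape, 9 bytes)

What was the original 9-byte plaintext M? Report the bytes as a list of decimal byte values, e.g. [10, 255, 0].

[68, 98, 212, 147, 15, 162, 170, 246, 212]

byte 0: bf ^ fb = 44
byte 1: 12 ^ 70 = 62
byte 2: 7d ^ a9 = d4
byte 3: 92 ^ 01 = 93
byte 4: fa ^ f5 = 0f
byte 5: 5b ^ f9 = a2
byte 6: b8 ^ 12 = aa
byte 7: ae ^ 58 = f6
byte 8: 79 ^ ad = d4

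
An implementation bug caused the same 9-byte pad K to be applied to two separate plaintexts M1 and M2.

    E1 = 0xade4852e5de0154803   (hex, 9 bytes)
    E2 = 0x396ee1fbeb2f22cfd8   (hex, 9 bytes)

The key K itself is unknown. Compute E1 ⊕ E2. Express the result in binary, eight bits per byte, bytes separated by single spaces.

E1 ⊕ E2 = (M1 ⊕ K) ⊕ (M2 ⊕ K) = M1 ⊕ M2 — the shared key cancels under XOR.
ad XOR 39 = 94
e4 XOR 6e = 8a
85 XOR e1 = 64
2e XOR fb = d5
5d XOR eb = b6
e0 XOR 2f = cf
15 XOR 22 = 37
48 XOR cf = 87
03 XOR d8 = db

10010100 10001010 01100100 11010101 10110110 11001111 00110111 10000111 11011011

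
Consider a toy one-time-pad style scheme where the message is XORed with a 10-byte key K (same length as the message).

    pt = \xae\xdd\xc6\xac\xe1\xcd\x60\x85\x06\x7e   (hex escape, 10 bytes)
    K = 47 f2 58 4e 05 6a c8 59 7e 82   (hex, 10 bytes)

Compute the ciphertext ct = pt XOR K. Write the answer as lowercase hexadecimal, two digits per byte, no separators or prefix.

ae ⊕ 47 = e9
dd ⊕ f2 = 2f
c6 ⊕ 58 = 9e
ac ⊕ 4e = e2
e1 ⊕ 05 = e4
cd ⊕ 6a = a7
60 ⊕ c8 = a8
85 ⊕ 59 = dc
06 ⊕ 7e = 78
7e ⊕ 82 = fc

e92f9ee2e4a7a8dc78fc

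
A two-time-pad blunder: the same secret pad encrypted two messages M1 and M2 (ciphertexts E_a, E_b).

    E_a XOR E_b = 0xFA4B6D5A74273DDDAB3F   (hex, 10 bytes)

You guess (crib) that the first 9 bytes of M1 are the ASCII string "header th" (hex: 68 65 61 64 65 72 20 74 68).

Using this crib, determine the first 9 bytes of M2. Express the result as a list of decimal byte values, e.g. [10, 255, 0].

[146, 46, 12, 62, 17, 85, 29, 169, 195]

Since E_a ⊕ E_b = M1 ⊕ M2, XORing with the guessed M1 bytes yields the corresponding M2 bytes: M2 = (E_a ⊕ E_b) ⊕ M1.
fa XOR 68 = 92
4b XOR 65 = 2e
6d XOR 61 = 0c
5a XOR 64 = 3e
74 XOR 65 = 11
27 XOR 72 = 55
3d XOR 20 = 1d
dd XOR 74 = a9
ab XOR 68 = c3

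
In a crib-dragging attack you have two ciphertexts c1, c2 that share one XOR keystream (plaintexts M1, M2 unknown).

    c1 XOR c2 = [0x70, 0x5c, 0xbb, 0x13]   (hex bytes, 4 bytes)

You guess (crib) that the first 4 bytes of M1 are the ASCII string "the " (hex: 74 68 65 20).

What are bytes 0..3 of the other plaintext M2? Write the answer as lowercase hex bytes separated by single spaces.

Since c1 ⊕ c2 = M1 ⊕ M2, XORing with the guessed M1 bytes yields the corresponding M2 bytes: M2 = (c1 ⊕ c2) ⊕ M1.
byte 0: 70 ^ 74 = 04
byte 1: 5c ^ 68 = 34
byte 2: bb ^ 65 = de
byte 3: 13 ^ 20 = 33

04 34 de 33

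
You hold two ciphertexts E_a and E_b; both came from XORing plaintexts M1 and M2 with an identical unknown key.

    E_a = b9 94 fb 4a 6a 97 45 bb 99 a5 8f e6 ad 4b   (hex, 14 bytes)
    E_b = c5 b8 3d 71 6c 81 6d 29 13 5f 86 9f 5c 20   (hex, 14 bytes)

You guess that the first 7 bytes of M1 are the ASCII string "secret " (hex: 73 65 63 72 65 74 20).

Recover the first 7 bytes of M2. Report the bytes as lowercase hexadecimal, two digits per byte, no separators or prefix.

First, E_a ⊕ E_b = (M1 ⊕ K) ⊕ (M2 ⊕ K) = M1 ⊕ M2, so the key drops out. Then M2 = (M1 ⊕ M2) ⊕ M1 over the first 7 bytes.
byte 0: (b9 XOR c5) XOR 73 = 7c XOR 73 = 0f
byte 1: (94 XOR b8) XOR 65 = 2c XOR 65 = 49
byte 2: (fb XOR 3d) XOR 63 = c6 XOR 63 = a5
byte 3: (4a XOR 71) XOR 72 = 3b XOR 72 = 49
byte 4: (6a XOR 6c) XOR 65 = 06 XOR 65 = 63
byte 5: (97 XOR 81) XOR 74 = 16 XOR 74 = 62
byte 6: (45 XOR 6d) XOR 20 = 28 XOR 20 = 08

0f49a549636208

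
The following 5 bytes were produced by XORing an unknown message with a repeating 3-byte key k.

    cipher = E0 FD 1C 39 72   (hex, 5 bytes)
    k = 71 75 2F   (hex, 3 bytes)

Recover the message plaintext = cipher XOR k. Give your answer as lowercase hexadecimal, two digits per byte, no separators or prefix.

9188334807

The 3-byte key repeats, so the effective keystream is 71 75 2f 71 75.
byte 0: e0 XOR 71 = 91
byte 1: fd XOR 75 = 88
byte 2: 1c XOR 2f = 33
byte 3: 39 XOR 71 = 48
byte 4: 72 XOR 75 = 07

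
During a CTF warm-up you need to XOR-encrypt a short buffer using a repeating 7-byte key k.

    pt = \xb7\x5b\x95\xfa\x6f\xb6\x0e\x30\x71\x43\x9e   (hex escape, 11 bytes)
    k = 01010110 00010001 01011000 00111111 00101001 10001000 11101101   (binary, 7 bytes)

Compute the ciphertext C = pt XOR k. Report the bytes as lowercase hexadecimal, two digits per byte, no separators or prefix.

e14acdc5463ee366601ba1

The 7-byte key repeats, so the effective keystream is 56 11 58 3f 29 88 ed 56 11 58 3f.
byte 0: b7 ⊕ 56 = e1
byte 1: 5b ⊕ 11 = 4a
byte 2: 95 ⊕ 58 = cd
byte 3: fa ⊕ 3f = c5
byte 4: 6f ⊕ 29 = 46
byte 5: b6 ⊕ 88 = 3e
byte 6: 0e ⊕ ed = e3
byte 7: 30 ⊕ 56 = 66
byte 8: 71 ⊕ 11 = 60
byte 9: 43 ⊕ 58 = 1b
byte 10: 9e ⊕ 3f = a1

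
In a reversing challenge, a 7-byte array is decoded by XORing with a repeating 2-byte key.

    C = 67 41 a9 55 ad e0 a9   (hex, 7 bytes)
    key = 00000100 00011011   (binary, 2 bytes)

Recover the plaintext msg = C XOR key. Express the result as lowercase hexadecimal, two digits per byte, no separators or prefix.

635aad4ea9fbad

The 2-byte key repeats, so the effective keystream is 04 1b 04 1b 04 1b 04.
byte 0: 67 XOR 04 = 63
byte 1: 41 XOR 1b = 5a
byte 2: a9 XOR 04 = ad
byte 3: 55 XOR 1b = 4e
byte 4: ad XOR 04 = a9
byte 5: e0 XOR 1b = fb
byte 6: a9 XOR 04 = ad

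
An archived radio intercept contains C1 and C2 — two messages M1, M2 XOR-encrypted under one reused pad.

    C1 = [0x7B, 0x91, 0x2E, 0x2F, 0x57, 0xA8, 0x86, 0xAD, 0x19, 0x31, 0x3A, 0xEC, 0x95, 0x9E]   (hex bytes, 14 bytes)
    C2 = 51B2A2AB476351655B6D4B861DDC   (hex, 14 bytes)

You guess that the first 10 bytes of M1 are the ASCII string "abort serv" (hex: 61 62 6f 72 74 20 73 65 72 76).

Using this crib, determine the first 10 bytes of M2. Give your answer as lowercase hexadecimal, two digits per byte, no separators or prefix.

First, C1 ⊕ C2 = (M1 ⊕ K) ⊕ (M2 ⊕ K) = M1 ⊕ M2, so the key drops out. Then M2 = (M1 ⊕ M2) ⊕ M1 over the first 10 bytes.
byte 0: (7b ^ 51) ^ 61 = 2a ^ 61 = 4b
byte 1: (91 ^ b2) ^ 62 = 23 ^ 62 = 41
byte 2: (2e ^ a2) ^ 6f = 8c ^ 6f = e3
byte 3: (2f ^ ab) ^ 72 = 84 ^ 72 = f6
byte 4: (57 ^ 47) ^ 74 = 10 ^ 74 = 64
byte 5: (a8 ^ 63) ^ 20 = cb ^ 20 = eb
byte 6: (86 ^ 51) ^ 73 = d7 ^ 73 = a4
byte 7: (ad ^ 65) ^ 65 = c8 ^ 65 = ad
byte 8: (19 ^ 5b) ^ 72 = 42 ^ 72 = 30
byte 9: (31 ^ 6d) ^ 76 = 5c ^ 76 = 2a

4b41e3f664eba4ad302a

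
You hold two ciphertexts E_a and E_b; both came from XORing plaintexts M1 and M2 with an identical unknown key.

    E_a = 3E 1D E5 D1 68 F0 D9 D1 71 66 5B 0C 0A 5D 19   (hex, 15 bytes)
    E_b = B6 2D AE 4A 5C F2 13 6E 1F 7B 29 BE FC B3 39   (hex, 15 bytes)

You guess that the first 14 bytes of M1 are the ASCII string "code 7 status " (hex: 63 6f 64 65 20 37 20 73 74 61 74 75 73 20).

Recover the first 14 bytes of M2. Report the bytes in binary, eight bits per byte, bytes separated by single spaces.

First, E_a ⊕ E_b = (M1 ⊕ K) ⊕ (M2 ⊕ K) = M1 ⊕ M2, so the key drops out. Then M2 = (M1 ⊕ M2) ⊕ M1 over the first 14 bytes.
byte 0: (3e xor b6) xor 63 = 88 xor 63 = eb
byte 1: (1d xor 2d) xor 6f = 30 xor 6f = 5f
byte 2: (e5 xor ae) xor 64 = 4b xor 64 = 2f
byte 3: (d1 xor 4a) xor 65 = 9b xor 65 = fe
byte 4: (68 xor 5c) xor 20 = 34 xor 20 = 14
byte 5: (f0 xor f2) xor 37 = 02 xor 37 = 35
byte 6: (d9 xor 13) xor 20 = ca xor 20 = ea
byte 7: (d1 xor 6e) xor 73 = bf xor 73 = cc
byte 8: (71 xor 1f) xor 74 = 6e xor 74 = 1a
byte 9: (66 xor 7b) xor 61 = 1d xor 61 = 7c
byte 10: (5b xor 29) xor 74 = 72 xor 74 = 06
byte 11: (0c xor be) xor 75 = b2 xor 75 = c7
byte 12: (0a xor fc) xor 73 = f6 xor 73 = 85
byte 13: (5d xor b3) xor 20 = ee xor 20 = ce

11101011 01011111 00101111 11111110 00010100 00110101 11101010 11001100 00011010 01111100 00000110 11000111 10000101 11001110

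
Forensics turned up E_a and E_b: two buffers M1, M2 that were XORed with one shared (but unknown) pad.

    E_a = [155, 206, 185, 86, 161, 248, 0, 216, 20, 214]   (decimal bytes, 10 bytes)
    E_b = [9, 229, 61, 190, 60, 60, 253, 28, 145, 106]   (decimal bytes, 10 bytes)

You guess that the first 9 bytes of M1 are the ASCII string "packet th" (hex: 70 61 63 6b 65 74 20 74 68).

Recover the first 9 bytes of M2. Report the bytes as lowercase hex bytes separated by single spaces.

e2 4a e7 83 f8 b0 dd b0 ed

First, E_a ⊕ E_b = (M1 ⊕ K) ⊕ (M2 ⊕ K) = M1 ⊕ M2, so the key drops out. Then M2 = (M1 ⊕ M2) ⊕ M1 over the first 9 bytes.
byte 0: (9b xor 09) xor 70 = 92 xor 70 = e2
byte 1: (ce xor e5) xor 61 = 2b xor 61 = 4a
byte 2: (b9 xor 3d) xor 63 = 84 xor 63 = e7
byte 3: (56 xor be) xor 6b = e8 xor 6b = 83
byte 4: (a1 xor 3c) xor 65 = 9d xor 65 = f8
byte 5: (f8 xor 3c) xor 74 = c4 xor 74 = b0
byte 6: (00 xor fd) xor 20 = fd xor 20 = dd
byte 7: (d8 xor 1c) xor 74 = c4 xor 74 = b0
byte 8: (14 xor 91) xor 68 = 85 xor 68 = ed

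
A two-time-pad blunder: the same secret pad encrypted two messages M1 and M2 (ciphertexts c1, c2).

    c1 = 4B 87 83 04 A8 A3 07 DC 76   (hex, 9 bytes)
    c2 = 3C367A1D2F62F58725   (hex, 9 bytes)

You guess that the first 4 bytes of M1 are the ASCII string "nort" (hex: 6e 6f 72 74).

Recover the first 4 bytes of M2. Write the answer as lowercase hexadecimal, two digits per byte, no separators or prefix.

First, c1 ⊕ c2 = (M1 ⊕ K) ⊕ (M2 ⊕ K) = M1 ⊕ M2, so the key drops out. Then M2 = (M1 ⊕ M2) ⊕ M1 over the first 4 bytes.
byte 0: (4b xor 3c) xor 6e = 77 xor 6e = 19
byte 1: (87 xor 36) xor 6f = b1 xor 6f = de
byte 2: (83 xor 7a) xor 72 = f9 xor 72 = 8b
byte 3: (04 xor 1d) xor 74 = 19 xor 74 = 6d

19de8b6d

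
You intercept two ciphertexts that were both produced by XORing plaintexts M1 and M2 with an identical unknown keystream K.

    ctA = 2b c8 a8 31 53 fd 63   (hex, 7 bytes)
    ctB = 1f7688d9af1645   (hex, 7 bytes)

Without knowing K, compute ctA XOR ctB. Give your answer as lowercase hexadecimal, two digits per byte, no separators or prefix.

34be20e8fceb26

ctA ⊕ ctB = (M1 ⊕ K) ⊕ (M2 ⊕ K) = M1 ⊕ M2 — the shared key cancels under XOR.
 43 ^  31 =  52
200 ^ 118 = 190
168 ^ 136 =  32
 49 ^ 217 = 232
 83 ^ 175 = 252
253 ^  22 = 235
 99 ^  69 =  38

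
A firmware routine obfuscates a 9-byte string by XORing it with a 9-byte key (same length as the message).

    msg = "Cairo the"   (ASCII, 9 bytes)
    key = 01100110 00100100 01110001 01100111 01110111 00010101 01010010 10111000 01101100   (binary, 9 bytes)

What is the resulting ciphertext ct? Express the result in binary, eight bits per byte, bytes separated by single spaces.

00100101 01000101 00011000 00010101 00011000 00110101 00100110 11010000 00001001

XOR is its own inverse, so applying the key byte-wise gives the result directly.
43 ^ 66 = 25
61 ^ 24 = 45
69 ^ 71 = 18
72 ^ 67 = 15
6f ^ 77 = 18
20 ^ 15 = 35
74 ^ 52 = 26
68 ^ b8 = d0
65 ^ 6c = 09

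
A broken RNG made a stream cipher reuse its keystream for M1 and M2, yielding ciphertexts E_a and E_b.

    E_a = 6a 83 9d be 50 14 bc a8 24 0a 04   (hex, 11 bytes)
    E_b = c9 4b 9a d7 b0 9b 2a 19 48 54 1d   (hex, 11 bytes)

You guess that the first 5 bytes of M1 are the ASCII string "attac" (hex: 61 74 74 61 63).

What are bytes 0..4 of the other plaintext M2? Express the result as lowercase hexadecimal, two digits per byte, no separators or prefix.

c2bc730883

First, E_a ⊕ E_b = (M1 ⊕ K) ⊕ (M2 ⊕ K) = M1 ⊕ M2, so the key drops out. Then M2 = (M1 ⊕ M2) ⊕ M1 over the first 5 bytes.
byte 0: (6a xor c9) xor 61 = a3 xor 61 = c2
byte 1: (83 xor 4b) xor 74 = c8 xor 74 = bc
byte 2: (9d xor 9a) xor 74 = 07 xor 74 = 73
byte 3: (be xor d7) xor 61 = 69 xor 61 = 08
byte 4: (50 xor b0) xor 63 = e0 xor 63 = 83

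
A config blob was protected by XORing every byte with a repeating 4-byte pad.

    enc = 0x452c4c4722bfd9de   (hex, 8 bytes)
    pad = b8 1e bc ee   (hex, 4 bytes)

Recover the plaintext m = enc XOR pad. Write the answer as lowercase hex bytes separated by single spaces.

fd 32 f0 a9 9a a1 65 30

The 4-byte key repeats, so the effective keystream is b8 1e bc ee b8 1e bc ee.
byte 0: 01000101 ^ 10111000 = 11111101
byte 1: 00101100 ^ 00011110 = 00110010
byte 2: 01001100 ^ 10111100 = 11110000
byte 3: 01000111 ^ 11101110 = 10101001
byte 4: 00100010 ^ 10111000 = 10011010
byte 5: 10111111 ^ 00011110 = 10100001
byte 6: 11011001 ^ 10111100 = 01100101
byte 7: 11011110 ^ 11101110 = 00110000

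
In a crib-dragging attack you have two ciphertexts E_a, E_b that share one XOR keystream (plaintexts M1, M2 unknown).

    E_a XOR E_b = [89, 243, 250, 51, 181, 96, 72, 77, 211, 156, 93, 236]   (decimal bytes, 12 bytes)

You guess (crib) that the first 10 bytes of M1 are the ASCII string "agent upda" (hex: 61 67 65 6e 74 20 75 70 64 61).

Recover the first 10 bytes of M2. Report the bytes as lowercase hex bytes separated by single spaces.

38 94 9f 5d c1 40 3d 3d b7 fd

Since E_a ⊕ E_b = M1 ⊕ M2, XORing with the guessed M1 bytes yields the corresponding M2 bytes: M2 = (E_a ⊕ E_b) ⊕ M1.
59 ^ 61 = 38
f3 ^ 67 = 94
fa ^ 65 = 9f
33 ^ 6e = 5d
b5 ^ 74 = c1
60 ^ 20 = 40
48 ^ 75 = 3d
4d ^ 70 = 3d
d3 ^ 64 = b7
9c ^ 61 = fd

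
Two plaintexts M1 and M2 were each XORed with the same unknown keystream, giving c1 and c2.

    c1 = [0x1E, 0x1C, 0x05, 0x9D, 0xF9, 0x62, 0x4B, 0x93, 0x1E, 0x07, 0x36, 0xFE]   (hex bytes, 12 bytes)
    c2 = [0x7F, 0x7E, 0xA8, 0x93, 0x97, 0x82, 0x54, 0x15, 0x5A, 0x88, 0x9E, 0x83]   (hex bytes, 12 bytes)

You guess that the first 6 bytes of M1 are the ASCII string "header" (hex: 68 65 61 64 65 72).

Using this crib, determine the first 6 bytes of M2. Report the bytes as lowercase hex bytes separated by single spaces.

09 07 cc 6a 0b 92

First, c1 ⊕ c2 = (M1 ⊕ K) ⊕ (M2 ⊕ K) = M1 ⊕ M2, so the key drops out. Then M2 = (M1 ⊕ M2) ⊕ M1 over the first 6 bytes.
byte 0: (1e ⊕ 7f) ⊕ 68 = 61 ⊕ 68 = 09
byte 1: (1c ⊕ 7e) ⊕ 65 = 62 ⊕ 65 = 07
byte 2: (05 ⊕ a8) ⊕ 61 = ad ⊕ 61 = cc
byte 3: (9d ⊕ 93) ⊕ 64 = 0e ⊕ 64 = 6a
byte 4: (f9 ⊕ 97) ⊕ 65 = 6e ⊕ 65 = 0b
byte 5: (62 ⊕ 82) ⊕ 72 = e0 ⊕ 72 = 92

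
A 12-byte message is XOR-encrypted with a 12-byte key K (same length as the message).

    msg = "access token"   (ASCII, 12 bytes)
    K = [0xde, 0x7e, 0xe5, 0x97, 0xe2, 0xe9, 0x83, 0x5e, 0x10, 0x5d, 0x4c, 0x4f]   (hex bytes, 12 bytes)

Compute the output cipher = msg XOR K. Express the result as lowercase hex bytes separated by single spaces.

byte 0: 61 XOR de = bf
byte 1: 63 XOR 7e = 1d
byte 2: 63 XOR e5 = 86
byte 3: 65 XOR 97 = f2
byte 4: 73 XOR e2 = 91
byte 5: 73 XOR e9 = 9a
byte 6: 20 XOR 83 = a3
byte 7: 74 XOR 5e = 2a
byte 8: 6f XOR 10 = 7f
byte 9: 6b XOR 5d = 36
byte 10: 65 XOR 4c = 29
byte 11: 6e XOR 4f = 21

bf 1d 86 f2 91 9a a3 2a 7f 36 29 21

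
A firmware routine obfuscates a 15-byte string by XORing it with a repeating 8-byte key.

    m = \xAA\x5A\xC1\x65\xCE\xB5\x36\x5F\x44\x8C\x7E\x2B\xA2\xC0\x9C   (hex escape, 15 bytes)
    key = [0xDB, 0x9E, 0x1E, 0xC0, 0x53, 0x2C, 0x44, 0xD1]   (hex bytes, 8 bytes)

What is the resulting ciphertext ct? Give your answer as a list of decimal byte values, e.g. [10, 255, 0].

[113, 196, 223, 165, 157, 153, 114, 142, 159, 18, 96, 235, 241, 236, 216]

The 8-byte key repeats, so the effective keystream is db 9e 1e c0 53 2c 44 d1 db 9e 1e c0 53 2c 44.
byte 0: 170 xor 219 = 113
byte 1:  90 xor 158 = 196
byte 2: 193 xor  30 = 223
byte 3: 101 xor 192 = 165
byte 4: 206 xor  83 = 157
byte 5: 181 xor  44 = 153
byte 6:  54 xor  68 = 114
byte 7:  95 xor 209 = 142
byte 8:  68 xor 219 = 159
byte 9: 140 xor 158 =  18
byte 10: 126 xor  30 =  96
byte 11:  43 xor 192 = 235
byte 12: 162 xor  83 = 241
byte 13: 192 xor  44 = 236
byte 14: 156 xor  68 = 216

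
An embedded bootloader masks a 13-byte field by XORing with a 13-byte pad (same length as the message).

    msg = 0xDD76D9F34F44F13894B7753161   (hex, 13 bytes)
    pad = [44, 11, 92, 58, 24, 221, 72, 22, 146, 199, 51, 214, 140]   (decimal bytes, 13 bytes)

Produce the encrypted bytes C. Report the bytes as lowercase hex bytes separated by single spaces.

11011101 ⊕ 00101100 = 11110001
01110110 ⊕ 00001011 = 01111101
11011001 ⊕ 01011100 = 10000101
11110011 ⊕ 00111010 = 11001001
01001111 ⊕ 00011000 = 01010111
01000100 ⊕ 11011101 = 10011001
11110001 ⊕ 01001000 = 10111001
00111000 ⊕ 00010110 = 00101110
10010100 ⊕ 10010010 = 00000110
10110111 ⊕ 11000111 = 01110000
01110101 ⊕ 00110011 = 01000110
00110001 ⊕ 11010110 = 11100111
01100001 ⊕ 10001100 = 11101101

f1 7d 85 c9 57 99 b9 2e 06 70 46 e7 ed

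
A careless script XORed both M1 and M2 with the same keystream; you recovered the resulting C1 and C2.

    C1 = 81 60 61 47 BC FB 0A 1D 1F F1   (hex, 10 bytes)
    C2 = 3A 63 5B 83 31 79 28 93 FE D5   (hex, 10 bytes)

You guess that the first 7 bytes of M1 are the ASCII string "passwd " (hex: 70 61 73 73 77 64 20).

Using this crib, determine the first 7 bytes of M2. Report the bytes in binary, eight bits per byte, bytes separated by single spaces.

11001011 01100010 01001001 10110111 11111010 11100110 00000010

First, C1 ⊕ C2 = (M1 ⊕ K) ⊕ (M2 ⊕ K) = M1 ⊕ M2, so the key drops out. Then M2 = (M1 ⊕ M2) ⊕ M1 over the first 7 bytes.
byte 0: (81 XOR 3a) XOR 70 = bb XOR 70 = cb
byte 1: (60 XOR 63) XOR 61 = 03 XOR 61 = 62
byte 2: (61 XOR 5b) XOR 73 = 3a XOR 73 = 49
byte 3: (47 XOR 83) XOR 73 = c4 XOR 73 = b7
byte 4: (bc XOR 31) XOR 77 = 8d XOR 77 = fa
byte 5: (fb XOR 79) XOR 64 = 82 XOR 64 = e6
byte 6: (0a XOR 28) XOR 20 = 22 XOR 20 = 02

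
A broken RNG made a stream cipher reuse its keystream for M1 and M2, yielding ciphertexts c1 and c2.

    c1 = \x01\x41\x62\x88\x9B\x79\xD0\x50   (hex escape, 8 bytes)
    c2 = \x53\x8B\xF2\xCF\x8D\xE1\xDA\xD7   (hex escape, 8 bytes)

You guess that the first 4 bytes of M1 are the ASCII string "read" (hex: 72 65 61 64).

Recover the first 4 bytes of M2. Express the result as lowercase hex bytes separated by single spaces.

20 af f1 23

First, c1 ⊕ c2 = (M1 ⊕ K) ⊕ (M2 ⊕ K) = M1 ⊕ M2, so the key drops out. Then M2 = (M1 ⊕ M2) ⊕ M1 over the first 4 bytes.
byte 0: (01 xor 53) xor 72 = 52 xor 72 = 20
byte 1: (41 xor 8b) xor 65 = ca xor 65 = af
byte 2: (62 xor f2) xor 61 = 90 xor 61 = f1
byte 3: (88 xor cf) xor 64 = 47 xor 64 = 23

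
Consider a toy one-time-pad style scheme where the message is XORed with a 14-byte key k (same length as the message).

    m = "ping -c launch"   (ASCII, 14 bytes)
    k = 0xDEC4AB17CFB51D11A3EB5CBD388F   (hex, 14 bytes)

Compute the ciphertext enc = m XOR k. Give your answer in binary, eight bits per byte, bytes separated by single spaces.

10101110 10101101 11000101 01110000 11101111 10011000 01111110 00110001 11001111 10001010 00101001 11010011 01011011 11100111

XOR is its own inverse, so applying the key byte-wise gives the result directly.
byte 0: 70 ^ de = ae
byte 1: 69 ^ c4 = ad
byte 2: 6e ^ ab = c5
byte 3: 67 ^ 17 = 70
byte 4: 20 ^ cf = ef
byte 5: 2d ^ b5 = 98
byte 6: 63 ^ 1d = 7e
byte 7: 20 ^ 11 = 31
byte 8: 6c ^ a3 = cf
byte 9: 61 ^ eb = 8a
byte 10: 75 ^ 5c = 29
byte 11: 6e ^ bd = d3
byte 12: 63 ^ 38 = 5b
byte 13: 68 ^ 8f = e7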